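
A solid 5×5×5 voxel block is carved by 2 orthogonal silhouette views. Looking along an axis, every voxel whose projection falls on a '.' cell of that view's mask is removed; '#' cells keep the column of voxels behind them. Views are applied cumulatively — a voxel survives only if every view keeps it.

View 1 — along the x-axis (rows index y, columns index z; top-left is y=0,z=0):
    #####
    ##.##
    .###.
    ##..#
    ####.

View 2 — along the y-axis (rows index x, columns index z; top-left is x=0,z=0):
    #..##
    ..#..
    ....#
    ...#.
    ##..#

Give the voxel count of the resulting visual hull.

before carving: 125 voxels (5×5×5)
V1 x: intersect with YZ mask (19 set) -- 95 left
V2 y: intersect with XZ mask (9 set) -- 33 left

|visual hull| = 33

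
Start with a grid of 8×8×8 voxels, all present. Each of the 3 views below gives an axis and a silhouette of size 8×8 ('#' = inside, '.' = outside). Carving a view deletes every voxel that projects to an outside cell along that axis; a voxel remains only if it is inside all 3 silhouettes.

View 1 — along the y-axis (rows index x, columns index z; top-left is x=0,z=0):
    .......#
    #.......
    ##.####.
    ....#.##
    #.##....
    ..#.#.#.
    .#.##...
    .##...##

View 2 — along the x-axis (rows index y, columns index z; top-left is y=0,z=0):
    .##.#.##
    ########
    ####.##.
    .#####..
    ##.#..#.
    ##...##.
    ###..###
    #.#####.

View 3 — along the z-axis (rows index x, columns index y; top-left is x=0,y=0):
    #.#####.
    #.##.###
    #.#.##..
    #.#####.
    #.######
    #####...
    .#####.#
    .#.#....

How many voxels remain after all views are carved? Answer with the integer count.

full grid |V| = 512
after view 1 [y-axis, 24 of 64 cells solid] → remaining = 192
after view 2 [x-axis, 44 of 64 cells solid] → remaining = 131
after view 3 [z-axis, 42 of 64 cells solid] → remaining = 75

75 voxels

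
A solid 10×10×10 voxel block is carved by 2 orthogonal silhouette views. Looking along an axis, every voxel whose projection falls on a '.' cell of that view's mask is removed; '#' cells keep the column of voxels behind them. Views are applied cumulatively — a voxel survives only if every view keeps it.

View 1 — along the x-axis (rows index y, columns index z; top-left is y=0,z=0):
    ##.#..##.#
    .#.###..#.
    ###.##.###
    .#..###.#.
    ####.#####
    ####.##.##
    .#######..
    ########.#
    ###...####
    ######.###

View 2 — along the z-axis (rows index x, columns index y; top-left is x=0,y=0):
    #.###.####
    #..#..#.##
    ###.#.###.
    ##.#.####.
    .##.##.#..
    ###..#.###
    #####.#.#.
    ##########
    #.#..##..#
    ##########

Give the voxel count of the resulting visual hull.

remaining voxels: 514

initial block: 10^3 = 1000
step 1: project along x, AND mask (73/100) → |grid| = 730
step 2: project along z, AND mask (71/100) → |grid| = 514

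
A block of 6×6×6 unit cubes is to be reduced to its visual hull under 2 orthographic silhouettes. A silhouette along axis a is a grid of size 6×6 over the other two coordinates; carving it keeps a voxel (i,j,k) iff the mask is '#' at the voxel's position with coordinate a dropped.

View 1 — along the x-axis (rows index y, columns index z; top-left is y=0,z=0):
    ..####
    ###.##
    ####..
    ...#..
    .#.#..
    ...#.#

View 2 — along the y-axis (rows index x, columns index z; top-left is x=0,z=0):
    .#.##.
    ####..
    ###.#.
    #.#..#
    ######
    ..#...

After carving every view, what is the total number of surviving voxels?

voxel count = 62

before carving: 216 voxels (6×6×6)
carve view 1 (along x, YZ-mask fill 18/36): 108 voxels remain
carve view 2 (along y, XZ-mask fill 21/36): 62 voxels remain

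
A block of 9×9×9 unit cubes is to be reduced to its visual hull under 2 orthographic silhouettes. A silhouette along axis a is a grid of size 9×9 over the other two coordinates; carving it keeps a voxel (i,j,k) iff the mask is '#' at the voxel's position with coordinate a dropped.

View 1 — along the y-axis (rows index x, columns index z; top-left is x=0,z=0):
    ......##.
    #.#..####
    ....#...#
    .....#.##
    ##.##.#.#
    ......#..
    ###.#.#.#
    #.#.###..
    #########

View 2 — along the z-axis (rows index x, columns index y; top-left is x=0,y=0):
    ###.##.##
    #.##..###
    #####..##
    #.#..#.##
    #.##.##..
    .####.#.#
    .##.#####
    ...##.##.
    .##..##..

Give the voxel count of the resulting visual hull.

before carving: 729 voxels (9×9×9)
carve view 1 (along y, XZ-mask fill 40/81): 360 voxels remain
carve view 2 (along z, XY-mask fill 51/81): 213 voxels remain

213 voxels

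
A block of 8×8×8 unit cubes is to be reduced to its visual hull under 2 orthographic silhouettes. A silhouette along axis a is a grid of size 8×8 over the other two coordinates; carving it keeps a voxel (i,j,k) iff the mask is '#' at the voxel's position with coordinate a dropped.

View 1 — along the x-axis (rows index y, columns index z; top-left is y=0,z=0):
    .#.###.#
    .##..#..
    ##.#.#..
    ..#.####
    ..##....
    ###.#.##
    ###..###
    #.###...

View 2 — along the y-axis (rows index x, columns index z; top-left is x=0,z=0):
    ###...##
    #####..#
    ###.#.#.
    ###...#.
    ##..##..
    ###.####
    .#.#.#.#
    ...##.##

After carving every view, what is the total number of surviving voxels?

before carving: 512 voxels (8×8×8)
after view 1 [x-axis, 35 of 64 cells solid] → remaining = 280
after view 2 [y-axis, 39 of 64 cells solid] → remaining = 171

|visual hull| = 171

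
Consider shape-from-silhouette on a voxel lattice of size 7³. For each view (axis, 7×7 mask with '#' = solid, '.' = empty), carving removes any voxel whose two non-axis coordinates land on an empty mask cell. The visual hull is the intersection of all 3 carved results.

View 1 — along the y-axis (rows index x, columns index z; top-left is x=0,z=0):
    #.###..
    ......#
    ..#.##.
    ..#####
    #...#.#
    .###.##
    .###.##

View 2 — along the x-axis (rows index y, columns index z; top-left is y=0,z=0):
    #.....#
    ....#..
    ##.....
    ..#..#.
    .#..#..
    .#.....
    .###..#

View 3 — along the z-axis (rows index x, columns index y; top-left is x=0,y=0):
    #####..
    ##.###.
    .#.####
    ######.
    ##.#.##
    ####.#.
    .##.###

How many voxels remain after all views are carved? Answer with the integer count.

voxel count = 32

full grid |V| = 343
step 1: project along y, AND mask (26/49) → |grid| = 182
step 2: project along x, AND mask (14/49) → |grid| = 48
step 3: project along z, AND mask (36/49) → |grid| = 32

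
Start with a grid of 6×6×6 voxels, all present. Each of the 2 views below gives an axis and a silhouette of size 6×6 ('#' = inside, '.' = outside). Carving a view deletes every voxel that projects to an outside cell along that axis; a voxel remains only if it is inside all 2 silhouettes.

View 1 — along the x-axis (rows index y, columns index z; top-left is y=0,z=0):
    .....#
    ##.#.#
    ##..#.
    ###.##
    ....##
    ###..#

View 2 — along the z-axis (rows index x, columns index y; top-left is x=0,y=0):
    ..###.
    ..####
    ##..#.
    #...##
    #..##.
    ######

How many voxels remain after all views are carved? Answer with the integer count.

initial block: 6^3 = 216
after view 1 [x-axis, 19 of 36 cells solid] → remaining = 114
after view 2 [z-axis, 22 of 36 cells solid] → remaining = 65

voxel count = 65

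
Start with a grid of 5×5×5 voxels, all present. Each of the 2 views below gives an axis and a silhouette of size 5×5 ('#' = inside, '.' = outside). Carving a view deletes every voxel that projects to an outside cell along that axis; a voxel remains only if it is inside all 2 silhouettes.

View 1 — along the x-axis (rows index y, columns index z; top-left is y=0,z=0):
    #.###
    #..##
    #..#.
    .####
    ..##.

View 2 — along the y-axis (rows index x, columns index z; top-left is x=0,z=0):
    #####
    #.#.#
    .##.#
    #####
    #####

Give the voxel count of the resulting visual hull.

|visual hull| = 61

full grid |V| = 125
  1. axis=0 (YZ plane), |mask|=15  ⇒  voxels=75
  2. axis=1 (XZ plane), |mask|=21  ⇒  voxels=61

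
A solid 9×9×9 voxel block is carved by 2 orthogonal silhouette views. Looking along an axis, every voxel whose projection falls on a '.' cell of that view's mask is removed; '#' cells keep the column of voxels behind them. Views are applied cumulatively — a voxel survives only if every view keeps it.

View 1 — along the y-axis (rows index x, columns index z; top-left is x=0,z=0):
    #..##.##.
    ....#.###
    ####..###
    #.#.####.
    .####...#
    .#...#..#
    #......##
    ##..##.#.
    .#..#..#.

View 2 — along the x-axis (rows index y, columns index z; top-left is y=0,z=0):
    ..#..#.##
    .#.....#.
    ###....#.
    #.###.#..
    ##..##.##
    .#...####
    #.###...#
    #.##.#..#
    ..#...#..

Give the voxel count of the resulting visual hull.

remaining voxels: 174

initial block: 9^3 = 729
step 1: project along y, AND mask (41/81) → |grid| = 369
step 2: project along x, AND mask (38/81) → |grid| = 174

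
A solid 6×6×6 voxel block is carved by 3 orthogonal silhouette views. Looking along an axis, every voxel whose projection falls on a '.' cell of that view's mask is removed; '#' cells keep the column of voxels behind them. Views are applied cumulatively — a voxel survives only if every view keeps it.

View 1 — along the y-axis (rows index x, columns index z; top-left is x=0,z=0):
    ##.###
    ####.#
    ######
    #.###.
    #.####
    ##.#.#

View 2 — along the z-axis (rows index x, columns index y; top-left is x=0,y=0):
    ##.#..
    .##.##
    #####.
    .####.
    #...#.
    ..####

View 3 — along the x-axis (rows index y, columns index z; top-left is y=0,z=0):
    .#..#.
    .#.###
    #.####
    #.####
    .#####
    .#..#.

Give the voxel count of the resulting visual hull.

before carving: 216 voxels (6×6×6)
V1 y: intersect with XZ mask (29 set) -- 174 left
V2 z: intersect with XY mask (22 set) -- 107 left
V3 x: intersect with YZ mask (23 set) -- 71 left

71 voxels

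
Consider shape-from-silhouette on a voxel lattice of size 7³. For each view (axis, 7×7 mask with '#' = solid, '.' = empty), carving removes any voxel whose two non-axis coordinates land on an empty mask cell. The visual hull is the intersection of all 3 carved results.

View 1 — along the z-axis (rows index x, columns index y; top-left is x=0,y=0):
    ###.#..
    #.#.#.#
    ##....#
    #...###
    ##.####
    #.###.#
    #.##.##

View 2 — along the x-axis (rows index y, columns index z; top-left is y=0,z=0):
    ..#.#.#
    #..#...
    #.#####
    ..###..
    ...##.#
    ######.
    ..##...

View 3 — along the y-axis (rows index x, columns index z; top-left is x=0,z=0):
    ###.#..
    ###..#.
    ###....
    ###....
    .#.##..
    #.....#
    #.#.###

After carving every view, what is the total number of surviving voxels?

full grid |V| = 343
carve view 1 (along z, XY-mask fill 31/49): 217 voxels remain
carve view 2 (along x, YZ-mask fill 25/49): 105 voxels remain
carve view 3 (along y, XZ-mask fill 24/49): 49 voxels remain

|visual hull| = 49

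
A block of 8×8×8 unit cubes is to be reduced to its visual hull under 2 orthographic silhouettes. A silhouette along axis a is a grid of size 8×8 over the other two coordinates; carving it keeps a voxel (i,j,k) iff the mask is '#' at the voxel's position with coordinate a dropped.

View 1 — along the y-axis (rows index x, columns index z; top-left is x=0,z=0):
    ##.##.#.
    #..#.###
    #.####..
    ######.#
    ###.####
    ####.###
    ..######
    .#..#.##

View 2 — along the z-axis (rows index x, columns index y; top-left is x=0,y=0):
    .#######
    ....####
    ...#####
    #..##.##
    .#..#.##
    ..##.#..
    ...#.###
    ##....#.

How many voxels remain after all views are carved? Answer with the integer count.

start: 8×8×8 = 512 voxels
[1] y-view keeps 46 columns → grid now 368
[2] z-view keeps 35 columns → grid now 200

voxel count = 200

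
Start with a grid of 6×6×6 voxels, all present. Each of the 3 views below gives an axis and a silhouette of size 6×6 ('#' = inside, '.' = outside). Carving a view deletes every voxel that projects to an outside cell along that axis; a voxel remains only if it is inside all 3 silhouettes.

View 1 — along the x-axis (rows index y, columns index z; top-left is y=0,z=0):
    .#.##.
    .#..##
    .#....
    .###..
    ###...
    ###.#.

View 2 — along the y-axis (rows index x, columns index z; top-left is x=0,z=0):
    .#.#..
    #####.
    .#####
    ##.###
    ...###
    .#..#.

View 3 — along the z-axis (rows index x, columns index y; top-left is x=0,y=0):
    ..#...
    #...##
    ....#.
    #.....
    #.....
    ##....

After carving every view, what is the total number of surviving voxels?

initial block: 6^3 = 216
  1. axis=0 (YZ plane), |mask|=17  ⇒  voxels=102
  2. axis=1 (XZ plane), |mask|=22  ⇒  voxels=68
  3. axis=2 (XY plane), |mask|=9  ⇒  voxels=22

voxel count = 22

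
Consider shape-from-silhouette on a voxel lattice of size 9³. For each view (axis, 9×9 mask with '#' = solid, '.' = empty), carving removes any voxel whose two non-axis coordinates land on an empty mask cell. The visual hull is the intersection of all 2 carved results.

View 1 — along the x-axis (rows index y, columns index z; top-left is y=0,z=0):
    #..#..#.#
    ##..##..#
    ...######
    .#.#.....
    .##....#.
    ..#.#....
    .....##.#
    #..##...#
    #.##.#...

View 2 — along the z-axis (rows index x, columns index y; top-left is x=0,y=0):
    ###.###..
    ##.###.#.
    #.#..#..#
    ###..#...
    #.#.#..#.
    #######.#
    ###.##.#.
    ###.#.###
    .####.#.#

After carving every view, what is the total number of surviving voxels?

start: 9×9×9 = 729 voxels
[1] x-view keeps 33 columns → grid now 297
[2] z-view keeps 51 columns → grid now 198

|visual hull| = 198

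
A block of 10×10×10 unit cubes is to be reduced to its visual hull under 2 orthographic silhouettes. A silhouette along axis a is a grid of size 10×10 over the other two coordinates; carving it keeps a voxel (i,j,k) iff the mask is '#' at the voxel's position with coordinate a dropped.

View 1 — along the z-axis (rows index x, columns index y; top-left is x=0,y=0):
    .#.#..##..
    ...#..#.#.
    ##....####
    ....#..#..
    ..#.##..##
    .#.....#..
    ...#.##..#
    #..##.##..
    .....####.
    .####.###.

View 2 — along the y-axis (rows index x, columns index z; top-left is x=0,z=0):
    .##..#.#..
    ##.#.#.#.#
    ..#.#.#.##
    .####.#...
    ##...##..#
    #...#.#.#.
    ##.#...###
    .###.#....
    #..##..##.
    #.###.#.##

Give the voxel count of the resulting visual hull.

220 voxels

full grid |V| = 1000
step 1: project along z, AND mask (42/100) → |grid| = 420
step 2: project along y, AND mask (51/100) → |grid| = 220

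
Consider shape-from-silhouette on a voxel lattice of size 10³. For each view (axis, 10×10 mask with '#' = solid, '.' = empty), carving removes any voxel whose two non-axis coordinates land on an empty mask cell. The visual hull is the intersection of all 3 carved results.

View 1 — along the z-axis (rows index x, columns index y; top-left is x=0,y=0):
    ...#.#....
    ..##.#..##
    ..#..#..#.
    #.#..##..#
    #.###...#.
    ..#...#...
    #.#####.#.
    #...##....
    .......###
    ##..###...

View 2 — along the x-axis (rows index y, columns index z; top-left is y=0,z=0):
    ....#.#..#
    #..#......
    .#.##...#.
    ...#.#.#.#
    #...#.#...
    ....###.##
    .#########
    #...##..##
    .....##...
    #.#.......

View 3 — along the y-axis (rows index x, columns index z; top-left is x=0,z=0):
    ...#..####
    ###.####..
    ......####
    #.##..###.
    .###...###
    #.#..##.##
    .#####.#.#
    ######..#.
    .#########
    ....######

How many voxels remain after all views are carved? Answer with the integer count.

|visual hull| = 97

full grid |V| = 1000
V1 z: intersect with XY mask (40 set) -- 400 left
V2 x: intersect with YZ mask (39 set) -- 161 left
V3 y: intersect with XZ mask (63 set) -- 97 left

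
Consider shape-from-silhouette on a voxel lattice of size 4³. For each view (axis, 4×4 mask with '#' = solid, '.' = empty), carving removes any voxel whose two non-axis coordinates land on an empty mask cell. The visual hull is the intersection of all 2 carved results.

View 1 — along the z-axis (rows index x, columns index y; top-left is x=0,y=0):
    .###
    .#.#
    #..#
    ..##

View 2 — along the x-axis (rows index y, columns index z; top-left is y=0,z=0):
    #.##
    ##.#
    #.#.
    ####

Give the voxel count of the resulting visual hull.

voxel count = 29

full grid |V| = 64
after view 1 [z-axis, 9 of 16 cells solid] → remaining = 36
after view 2 [x-axis, 12 of 16 cells solid] → remaining = 29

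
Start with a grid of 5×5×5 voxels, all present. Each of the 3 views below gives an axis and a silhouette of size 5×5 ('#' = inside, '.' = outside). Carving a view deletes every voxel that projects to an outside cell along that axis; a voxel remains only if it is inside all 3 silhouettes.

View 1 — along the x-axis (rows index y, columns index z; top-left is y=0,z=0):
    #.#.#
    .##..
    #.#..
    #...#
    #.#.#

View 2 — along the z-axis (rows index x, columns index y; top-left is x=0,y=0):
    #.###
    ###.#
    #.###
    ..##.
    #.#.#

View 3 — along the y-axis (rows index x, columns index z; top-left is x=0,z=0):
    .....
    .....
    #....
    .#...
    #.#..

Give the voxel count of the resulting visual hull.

voxel count = 10

start: 5×5×5 = 125 voxels
  1. axis=0 (YZ plane), |mask|=12  ⇒  voxels=60
  2. axis=2 (XY plane), |mask|=17  ⇒  voxels=42
  3. axis=1 (XZ plane), |mask|=4  ⇒  voxels=10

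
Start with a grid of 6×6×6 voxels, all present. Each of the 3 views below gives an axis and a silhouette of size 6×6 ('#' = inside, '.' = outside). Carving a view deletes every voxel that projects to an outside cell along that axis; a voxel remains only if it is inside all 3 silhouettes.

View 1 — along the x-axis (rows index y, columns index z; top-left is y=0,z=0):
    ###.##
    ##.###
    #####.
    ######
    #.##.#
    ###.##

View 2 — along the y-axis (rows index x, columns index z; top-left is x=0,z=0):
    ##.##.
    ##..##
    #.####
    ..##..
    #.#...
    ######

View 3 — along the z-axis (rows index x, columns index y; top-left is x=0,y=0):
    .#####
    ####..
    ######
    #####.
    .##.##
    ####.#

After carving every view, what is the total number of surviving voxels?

98 voxels

before carving: 216 voxels (6×6×6)
  1. axis=0 (YZ plane), |mask|=30  ⇒  voxels=180
  2. axis=1 (XZ plane), |mask|=23  ⇒  voxels=116
  3. axis=2 (XY plane), |mask|=29  ⇒  voxels=98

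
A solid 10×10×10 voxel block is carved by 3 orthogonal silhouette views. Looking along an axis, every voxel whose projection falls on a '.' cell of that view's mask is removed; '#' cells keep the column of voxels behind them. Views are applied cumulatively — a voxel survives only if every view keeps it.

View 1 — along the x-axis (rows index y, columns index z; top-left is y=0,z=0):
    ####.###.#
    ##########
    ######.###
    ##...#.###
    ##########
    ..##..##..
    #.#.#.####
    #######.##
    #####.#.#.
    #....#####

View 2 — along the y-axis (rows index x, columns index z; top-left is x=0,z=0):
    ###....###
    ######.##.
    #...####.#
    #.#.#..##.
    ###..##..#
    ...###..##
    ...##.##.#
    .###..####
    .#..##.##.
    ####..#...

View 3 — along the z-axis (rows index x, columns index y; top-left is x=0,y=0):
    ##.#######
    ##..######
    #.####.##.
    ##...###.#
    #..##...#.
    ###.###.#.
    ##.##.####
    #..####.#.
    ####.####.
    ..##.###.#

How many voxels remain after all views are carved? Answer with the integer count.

before carving: 1000 voxels (10×10×10)
V1 x: intersect with YZ mask (76 set) -- 760 left
V2 y: intersect with XZ mask (58 set) -- 442 left
V3 z: intersect with XY mask (69 set) -- 294 left

|visual hull| = 294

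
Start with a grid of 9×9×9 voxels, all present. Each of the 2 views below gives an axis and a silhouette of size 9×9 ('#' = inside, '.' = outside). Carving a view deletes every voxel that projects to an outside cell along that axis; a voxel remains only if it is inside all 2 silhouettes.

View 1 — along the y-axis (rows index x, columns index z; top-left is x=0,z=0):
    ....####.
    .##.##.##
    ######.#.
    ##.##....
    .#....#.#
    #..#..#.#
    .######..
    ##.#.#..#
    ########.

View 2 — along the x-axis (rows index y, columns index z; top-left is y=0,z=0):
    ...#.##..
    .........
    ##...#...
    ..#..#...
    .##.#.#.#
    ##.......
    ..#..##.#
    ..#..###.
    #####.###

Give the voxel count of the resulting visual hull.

start: 9×9×9 = 729 voxels
carve view 1 (along y, XZ-mask fill 47/81): 423 voxels remain
carve view 2 (along x, YZ-mask fill 31/81): 162 voxels remain

voxel count = 162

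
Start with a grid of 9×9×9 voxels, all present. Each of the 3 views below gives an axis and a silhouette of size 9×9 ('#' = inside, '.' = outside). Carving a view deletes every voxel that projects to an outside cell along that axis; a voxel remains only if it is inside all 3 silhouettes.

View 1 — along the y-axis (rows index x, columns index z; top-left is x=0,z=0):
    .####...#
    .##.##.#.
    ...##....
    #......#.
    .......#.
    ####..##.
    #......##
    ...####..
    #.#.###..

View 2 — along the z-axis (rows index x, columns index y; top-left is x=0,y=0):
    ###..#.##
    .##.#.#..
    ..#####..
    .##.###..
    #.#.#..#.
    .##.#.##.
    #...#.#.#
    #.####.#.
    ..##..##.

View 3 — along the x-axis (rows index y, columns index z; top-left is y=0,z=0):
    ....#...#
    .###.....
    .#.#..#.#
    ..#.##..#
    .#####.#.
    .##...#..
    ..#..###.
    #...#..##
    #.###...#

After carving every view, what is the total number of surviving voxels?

remaining voxels: 74

full grid |V| = 729
after view 1 [y-axis, 33 of 81 cells solid] → remaining = 297
after view 2 [z-axis, 43 of 81 cells solid] → remaining = 160
after view 3 [x-axis, 35 of 81 cells solid] → remaining = 74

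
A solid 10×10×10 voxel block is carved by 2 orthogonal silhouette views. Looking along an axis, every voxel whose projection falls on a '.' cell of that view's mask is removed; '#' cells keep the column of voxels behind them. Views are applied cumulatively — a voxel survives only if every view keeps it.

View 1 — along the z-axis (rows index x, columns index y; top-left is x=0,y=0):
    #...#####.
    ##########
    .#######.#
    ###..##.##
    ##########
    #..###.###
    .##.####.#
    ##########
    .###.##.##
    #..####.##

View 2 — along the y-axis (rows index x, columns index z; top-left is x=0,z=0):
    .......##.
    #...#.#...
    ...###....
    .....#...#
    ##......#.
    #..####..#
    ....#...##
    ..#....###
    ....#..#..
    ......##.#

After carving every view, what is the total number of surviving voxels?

before carving: 1000 voxels (10×10×10)
carve view 1 (along z, XY-mask fill 79/100): 790 voxels remain
carve view 2 (along y, XZ-mask fill 31/100): 248 voxels remain

|visual hull| = 248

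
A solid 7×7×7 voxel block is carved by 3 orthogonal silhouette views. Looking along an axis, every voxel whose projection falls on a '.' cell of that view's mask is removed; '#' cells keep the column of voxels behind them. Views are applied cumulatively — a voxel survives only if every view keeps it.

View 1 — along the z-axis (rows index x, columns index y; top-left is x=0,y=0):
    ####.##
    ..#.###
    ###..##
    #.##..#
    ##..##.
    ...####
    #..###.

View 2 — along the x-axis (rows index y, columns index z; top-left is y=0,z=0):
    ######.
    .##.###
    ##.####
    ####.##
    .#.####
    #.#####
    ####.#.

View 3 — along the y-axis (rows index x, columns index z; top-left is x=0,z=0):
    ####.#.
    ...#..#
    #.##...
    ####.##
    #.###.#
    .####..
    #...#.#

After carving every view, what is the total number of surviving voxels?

start: 7×7×7 = 343 voxels
step 1: project along z, AND mask (31/49) → |grid| = 217
step 2: project along x, AND mask (39/49) → |grid| = 174
step 3: project along y, AND mask (28/49) → |grid| = 102

102 voxels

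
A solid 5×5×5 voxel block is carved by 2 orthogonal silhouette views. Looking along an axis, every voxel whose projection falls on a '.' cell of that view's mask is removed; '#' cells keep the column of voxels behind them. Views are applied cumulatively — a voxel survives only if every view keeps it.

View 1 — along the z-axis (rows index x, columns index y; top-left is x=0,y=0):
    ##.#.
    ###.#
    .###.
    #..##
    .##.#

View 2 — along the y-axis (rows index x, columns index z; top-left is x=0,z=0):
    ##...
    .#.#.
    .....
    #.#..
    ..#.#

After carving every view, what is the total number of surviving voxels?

voxel count = 26

before carving: 125 voxels (5×5×5)
  1. axis=2 (XY plane), |mask|=16  ⇒  voxels=80
  2. axis=1 (XZ plane), |mask|=8  ⇒  voxels=26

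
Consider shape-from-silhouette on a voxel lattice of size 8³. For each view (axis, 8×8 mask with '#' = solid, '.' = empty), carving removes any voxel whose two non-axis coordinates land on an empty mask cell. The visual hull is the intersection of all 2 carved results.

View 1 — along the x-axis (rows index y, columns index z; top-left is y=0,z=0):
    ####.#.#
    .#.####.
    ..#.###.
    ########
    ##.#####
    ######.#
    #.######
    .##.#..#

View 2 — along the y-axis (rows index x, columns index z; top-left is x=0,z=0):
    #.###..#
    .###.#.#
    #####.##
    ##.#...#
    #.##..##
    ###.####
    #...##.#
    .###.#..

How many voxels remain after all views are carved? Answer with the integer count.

|visual hull| = 245

start: 8×8×8 = 512 voxels
after view 1 [x-axis, 48 of 64 cells solid] → remaining = 384
after view 2 [y-axis, 41 of 64 cells solid] → remaining = 245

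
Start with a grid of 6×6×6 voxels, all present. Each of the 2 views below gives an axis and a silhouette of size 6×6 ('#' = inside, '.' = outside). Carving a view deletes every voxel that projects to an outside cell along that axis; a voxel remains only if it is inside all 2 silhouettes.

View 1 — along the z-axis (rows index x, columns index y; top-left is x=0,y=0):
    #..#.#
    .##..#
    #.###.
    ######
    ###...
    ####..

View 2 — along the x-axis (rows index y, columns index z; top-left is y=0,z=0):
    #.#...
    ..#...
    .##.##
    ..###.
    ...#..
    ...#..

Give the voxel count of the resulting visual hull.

voxel count = 51

full grid |V| = 216
carve view 1 (along z, XY-mask fill 23/36): 138 voxels remain
carve view 2 (along x, YZ-mask fill 12/36): 51 voxels remain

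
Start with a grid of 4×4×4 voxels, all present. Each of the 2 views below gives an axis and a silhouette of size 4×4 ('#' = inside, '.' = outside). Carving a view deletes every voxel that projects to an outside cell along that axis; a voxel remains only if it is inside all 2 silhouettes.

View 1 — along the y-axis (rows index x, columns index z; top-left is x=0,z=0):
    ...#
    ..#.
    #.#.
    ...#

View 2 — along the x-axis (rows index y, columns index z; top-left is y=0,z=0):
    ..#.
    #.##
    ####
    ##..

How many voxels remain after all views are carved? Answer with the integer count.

|visual hull| = 13

start: 4×4×4 = 64 voxels
step 1: project along y, AND mask (5/16) → |grid| = 20
step 2: project along x, AND mask (10/16) → |grid| = 13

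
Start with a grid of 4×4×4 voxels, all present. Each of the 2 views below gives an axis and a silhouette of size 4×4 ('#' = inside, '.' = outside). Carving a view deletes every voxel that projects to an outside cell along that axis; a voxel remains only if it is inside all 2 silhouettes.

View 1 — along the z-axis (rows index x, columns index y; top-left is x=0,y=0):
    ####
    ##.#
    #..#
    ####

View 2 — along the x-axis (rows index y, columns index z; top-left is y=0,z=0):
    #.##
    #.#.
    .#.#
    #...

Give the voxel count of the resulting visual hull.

voxel count = 26

full grid |V| = 64
  1. axis=2 (XY plane), |mask|=13  ⇒  voxels=52
  2. axis=0 (YZ plane), |mask|=8  ⇒  voxels=26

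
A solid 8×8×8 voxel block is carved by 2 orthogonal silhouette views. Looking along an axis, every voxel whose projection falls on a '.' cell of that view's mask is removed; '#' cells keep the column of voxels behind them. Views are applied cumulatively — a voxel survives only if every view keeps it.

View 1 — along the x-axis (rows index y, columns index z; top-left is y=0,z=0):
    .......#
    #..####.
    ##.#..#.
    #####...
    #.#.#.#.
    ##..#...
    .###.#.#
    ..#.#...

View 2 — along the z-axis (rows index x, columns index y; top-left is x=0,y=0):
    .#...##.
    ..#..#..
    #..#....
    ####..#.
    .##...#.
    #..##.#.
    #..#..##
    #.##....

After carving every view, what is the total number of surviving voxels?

full grid |V| = 512
  1. axis=0 (YZ plane), |mask|=29  ⇒  voxels=232
  2. axis=2 (XY plane), |mask|=26  ⇒  voxels=98

remaining voxels: 98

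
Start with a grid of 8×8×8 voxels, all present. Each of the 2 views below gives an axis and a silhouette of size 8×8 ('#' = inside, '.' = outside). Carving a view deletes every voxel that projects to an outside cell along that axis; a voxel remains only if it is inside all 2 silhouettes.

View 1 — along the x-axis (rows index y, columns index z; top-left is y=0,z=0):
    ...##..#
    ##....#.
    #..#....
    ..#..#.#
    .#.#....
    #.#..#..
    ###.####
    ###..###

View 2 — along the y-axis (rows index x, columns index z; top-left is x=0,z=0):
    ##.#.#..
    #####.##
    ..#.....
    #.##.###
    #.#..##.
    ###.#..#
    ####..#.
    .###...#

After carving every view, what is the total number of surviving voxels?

remaining voxels: 137

full grid |V| = 512
[1] x-view keeps 29 columns → grid now 232
[2] y-view keeps 36 columns → grid now 137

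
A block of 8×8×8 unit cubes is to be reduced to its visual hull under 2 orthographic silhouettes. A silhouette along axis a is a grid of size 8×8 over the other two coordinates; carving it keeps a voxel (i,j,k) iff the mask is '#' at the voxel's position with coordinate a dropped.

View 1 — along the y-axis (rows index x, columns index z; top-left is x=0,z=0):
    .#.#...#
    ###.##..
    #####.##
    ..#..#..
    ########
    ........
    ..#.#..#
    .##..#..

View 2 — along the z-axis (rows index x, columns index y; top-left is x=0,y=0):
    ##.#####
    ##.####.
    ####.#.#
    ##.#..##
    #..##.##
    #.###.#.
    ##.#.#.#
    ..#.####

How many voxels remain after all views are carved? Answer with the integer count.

remaining voxels: 173

initial block: 8^3 = 512
[1] y-view keeps 31 columns → grid now 248
[2] z-view keeps 44 columns → grid now 173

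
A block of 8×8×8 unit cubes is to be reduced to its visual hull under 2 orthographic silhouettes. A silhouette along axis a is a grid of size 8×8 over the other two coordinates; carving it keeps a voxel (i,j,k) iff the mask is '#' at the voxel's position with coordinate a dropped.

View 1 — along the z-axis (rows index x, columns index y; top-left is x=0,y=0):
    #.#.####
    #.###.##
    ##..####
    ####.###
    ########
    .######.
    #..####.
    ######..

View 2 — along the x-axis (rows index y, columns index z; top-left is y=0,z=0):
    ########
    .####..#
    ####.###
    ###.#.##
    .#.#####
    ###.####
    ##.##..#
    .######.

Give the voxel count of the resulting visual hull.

start: 8×8×8 = 512 voxels
  1. axis=2 (XY plane), |mask|=50  ⇒  voxels=400
  2. axis=0 (YZ plane), |mask|=50  ⇒  voxels=315

|visual hull| = 315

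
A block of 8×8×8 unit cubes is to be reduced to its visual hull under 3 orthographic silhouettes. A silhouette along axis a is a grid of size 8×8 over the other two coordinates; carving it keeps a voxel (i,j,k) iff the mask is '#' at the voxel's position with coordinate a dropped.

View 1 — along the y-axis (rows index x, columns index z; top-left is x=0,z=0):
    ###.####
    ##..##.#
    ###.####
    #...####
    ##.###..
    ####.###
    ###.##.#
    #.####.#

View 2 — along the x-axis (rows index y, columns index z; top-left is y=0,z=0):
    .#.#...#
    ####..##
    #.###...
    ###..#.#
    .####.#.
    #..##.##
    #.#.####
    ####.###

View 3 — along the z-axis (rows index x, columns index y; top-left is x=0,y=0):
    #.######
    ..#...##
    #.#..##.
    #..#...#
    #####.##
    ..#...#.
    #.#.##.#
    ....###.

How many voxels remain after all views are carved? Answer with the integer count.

before carving: 512 voxels (8×8×8)
V1 y: intersect with XZ mask (48 set) -- 384 left
V2 x: intersect with YZ mask (41 set) -- 240 left
V3 z: intersect with XY mask (34 set) -- 120 left

remaining voxels: 120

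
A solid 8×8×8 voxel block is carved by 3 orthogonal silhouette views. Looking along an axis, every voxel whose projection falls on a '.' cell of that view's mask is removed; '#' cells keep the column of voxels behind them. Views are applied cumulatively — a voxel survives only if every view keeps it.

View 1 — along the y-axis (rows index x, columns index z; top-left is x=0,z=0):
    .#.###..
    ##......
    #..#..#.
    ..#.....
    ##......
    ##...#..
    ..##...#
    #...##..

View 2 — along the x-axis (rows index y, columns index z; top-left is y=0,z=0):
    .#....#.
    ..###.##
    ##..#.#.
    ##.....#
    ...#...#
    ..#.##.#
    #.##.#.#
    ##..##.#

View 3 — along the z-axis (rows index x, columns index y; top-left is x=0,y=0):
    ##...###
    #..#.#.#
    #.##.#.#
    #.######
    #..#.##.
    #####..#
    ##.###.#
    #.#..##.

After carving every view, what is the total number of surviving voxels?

start: 8×8×8 = 512 voxels
after view 1 [y-axis, 21 of 64 cells solid] → remaining = 168
after view 2 [x-axis, 30 of 64 cells solid] → remaining = 77
after view 3 [z-axis, 41 of 64 cells solid] → remaining = 49

49 voxels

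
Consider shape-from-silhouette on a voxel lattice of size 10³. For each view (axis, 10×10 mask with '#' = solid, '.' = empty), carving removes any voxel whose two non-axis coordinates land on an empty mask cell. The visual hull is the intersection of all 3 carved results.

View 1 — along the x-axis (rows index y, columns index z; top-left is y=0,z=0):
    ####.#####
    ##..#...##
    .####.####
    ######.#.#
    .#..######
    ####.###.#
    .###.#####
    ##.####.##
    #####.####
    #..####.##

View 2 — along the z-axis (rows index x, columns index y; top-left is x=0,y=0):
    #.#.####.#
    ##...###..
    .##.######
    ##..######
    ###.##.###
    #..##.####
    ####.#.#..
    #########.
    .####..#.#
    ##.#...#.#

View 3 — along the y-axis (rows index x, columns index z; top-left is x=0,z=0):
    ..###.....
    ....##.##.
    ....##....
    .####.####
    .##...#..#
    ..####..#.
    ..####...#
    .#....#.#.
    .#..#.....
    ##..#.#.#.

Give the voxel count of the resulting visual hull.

remaining voxels: 217

initial block: 10^3 = 1000
V1 x: intersect with YZ mask (77 set) -- 770 left
V2 z: intersect with XY mask (69 set) -- 527 left
V3 y: intersect with XZ mask (41 set) -- 217 left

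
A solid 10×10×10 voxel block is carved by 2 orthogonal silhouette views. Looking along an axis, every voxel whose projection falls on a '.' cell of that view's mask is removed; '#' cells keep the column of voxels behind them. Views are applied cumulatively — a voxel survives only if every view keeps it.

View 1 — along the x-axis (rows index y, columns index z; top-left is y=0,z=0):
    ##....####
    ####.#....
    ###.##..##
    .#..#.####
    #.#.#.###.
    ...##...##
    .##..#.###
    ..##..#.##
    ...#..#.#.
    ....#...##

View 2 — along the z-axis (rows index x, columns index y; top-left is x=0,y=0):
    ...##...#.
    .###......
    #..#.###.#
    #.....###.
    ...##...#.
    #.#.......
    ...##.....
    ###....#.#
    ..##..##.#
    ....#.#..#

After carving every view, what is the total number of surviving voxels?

initial block: 10^3 = 1000
  1. axis=0 (YZ plane), |mask|=51  ⇒  voxels=510
  2. axis=2 (XY plane), |mask|=36  ⇒  voxels=191

|visual hull| = 191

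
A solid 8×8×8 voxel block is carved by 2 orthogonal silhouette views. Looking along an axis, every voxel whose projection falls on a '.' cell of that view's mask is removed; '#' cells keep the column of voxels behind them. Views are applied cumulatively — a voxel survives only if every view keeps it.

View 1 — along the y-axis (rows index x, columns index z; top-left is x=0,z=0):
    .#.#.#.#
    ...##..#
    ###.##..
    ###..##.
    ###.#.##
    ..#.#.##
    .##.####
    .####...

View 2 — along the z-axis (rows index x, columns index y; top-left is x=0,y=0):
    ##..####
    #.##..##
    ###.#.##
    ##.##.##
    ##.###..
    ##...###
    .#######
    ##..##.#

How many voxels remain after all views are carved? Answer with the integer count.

voxel count = 211

initial block: 8^3 = 512
V1 y: intersect with XZ mask (37 set) -- 296 left
V2 z: intersect with XY mask (45 set) -- 211 left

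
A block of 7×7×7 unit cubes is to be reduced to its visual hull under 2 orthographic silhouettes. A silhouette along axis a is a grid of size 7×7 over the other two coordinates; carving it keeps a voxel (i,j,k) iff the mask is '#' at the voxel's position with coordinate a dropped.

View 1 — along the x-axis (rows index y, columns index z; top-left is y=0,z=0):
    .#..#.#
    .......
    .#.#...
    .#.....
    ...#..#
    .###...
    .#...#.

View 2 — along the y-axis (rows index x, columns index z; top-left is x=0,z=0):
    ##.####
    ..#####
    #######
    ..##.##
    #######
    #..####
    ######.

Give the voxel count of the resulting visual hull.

start: 7×7×7 = 343 voxels
carve view 1 (along x, YZ-mask fill 13/49): 91 voxels remain
carve view 2 (along y, XZ-mask fill 40/49): 71 voxels remain

voxel count = 71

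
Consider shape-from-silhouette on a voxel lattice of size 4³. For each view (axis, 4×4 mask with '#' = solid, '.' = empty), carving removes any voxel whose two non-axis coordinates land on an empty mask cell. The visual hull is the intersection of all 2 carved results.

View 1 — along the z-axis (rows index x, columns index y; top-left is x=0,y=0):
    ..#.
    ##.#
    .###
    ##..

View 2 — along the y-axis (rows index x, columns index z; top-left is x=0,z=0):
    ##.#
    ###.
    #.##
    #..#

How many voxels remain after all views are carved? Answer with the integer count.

|visual hull| = 25

initial block: 4^3 = 64
  1. axis=2 (XY plane), |mask|=9  ⇒  voxels=36
  2. axis=1 (XZ plane), |mask|=11  ⇒  voxels=25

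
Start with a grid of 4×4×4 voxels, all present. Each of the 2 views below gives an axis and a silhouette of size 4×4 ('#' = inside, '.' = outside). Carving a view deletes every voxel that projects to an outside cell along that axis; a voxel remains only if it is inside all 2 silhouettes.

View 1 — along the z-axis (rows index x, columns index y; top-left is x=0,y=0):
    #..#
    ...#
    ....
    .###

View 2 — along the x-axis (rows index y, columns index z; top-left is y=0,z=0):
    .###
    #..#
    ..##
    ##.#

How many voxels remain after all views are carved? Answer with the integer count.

16 voxels

initial block: 4^3 = 64
[1] z-view keeps 6 columns → grid now 24
[2] x-view keeps 10 columns → grid now 16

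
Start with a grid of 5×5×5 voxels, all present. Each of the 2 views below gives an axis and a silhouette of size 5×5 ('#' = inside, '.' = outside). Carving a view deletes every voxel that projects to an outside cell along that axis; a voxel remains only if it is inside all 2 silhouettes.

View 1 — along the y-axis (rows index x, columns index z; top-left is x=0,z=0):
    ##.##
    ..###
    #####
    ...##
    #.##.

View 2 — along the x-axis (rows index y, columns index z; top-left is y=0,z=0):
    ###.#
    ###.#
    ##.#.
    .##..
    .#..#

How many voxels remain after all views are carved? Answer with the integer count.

voxel count = 45

initial block: 5^3 = 125
after view 1 [y-axis, 17 of 25 cells solid] → remaining = 85
after view 2 [x-axis, 15 of 25 cells solid] → remaining = 45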